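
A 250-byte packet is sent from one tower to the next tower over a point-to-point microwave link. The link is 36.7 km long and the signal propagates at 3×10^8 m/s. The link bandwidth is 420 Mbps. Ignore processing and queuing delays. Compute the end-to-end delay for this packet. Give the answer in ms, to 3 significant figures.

0.127 ms

L = 250 × 8 = 2000 bits.
Transmission delay = L/R = 2000 / 420000000 = 0.0047619 ms.
Propagation delay = d/s = 36700 m / 300000000 m/s = 0.122333 ms.
Total = 0.127 ms.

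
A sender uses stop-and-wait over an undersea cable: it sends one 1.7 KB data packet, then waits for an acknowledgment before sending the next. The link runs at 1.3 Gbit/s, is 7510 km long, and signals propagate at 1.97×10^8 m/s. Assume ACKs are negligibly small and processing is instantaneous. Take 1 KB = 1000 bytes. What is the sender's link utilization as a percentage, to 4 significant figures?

t_tx = L/R = 13600/1300000000 = 1.04615e-05 s.
t_prop = 7510000/197000000 = 0.0381218 s; RTT = 0.0762437 s.
Cycle = t_tx + RTT = 0.0762541 s.
Utilization = t_tx / cycle = 1.04615e-05/0.0762541 = 0.01372 %.

0.01372 %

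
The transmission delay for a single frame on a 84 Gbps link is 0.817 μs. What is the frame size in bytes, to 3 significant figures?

8580 bytes

L = R × t_tx = 84000000000 b/s × 8.17e-07 s = 68628 bits.
In bytes: 68628 / 8 = 8580 bytes.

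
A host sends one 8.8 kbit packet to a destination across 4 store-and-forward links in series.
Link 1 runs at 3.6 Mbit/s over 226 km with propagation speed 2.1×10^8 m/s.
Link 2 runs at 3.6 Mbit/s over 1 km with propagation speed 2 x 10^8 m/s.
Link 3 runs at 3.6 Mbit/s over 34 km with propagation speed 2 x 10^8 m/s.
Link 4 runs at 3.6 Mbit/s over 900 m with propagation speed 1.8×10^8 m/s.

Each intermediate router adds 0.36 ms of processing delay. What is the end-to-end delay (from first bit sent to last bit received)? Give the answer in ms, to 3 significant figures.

L = 8800 bits.
Transmission delay per hop = L/R = 8800/3600000 = 2.44444 ms; 4 hops → 9.77778 ms.
Propagation delays (d/s per hop): 1.07619, 0.005, 0.17, 0.005 ms; sum = 1.25619 ms.
Processing at 3 router(s): 3 × 0.36 ms = 1.08 ms.
End-to-end = 12.1 ms.

12.1 ms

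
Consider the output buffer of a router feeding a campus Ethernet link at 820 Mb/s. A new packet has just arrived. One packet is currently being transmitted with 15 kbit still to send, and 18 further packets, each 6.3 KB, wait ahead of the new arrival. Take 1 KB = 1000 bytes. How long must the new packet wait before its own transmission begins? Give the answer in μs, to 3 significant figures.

1120 μs

Each queued packet: L/R = 50400/820000000 = 61.4634 μs.
18 queued → 1106.34 μs.
Plus remaining 15000 bits of current packet: 18.2927 μs.
Queuing delay = 1120 μs.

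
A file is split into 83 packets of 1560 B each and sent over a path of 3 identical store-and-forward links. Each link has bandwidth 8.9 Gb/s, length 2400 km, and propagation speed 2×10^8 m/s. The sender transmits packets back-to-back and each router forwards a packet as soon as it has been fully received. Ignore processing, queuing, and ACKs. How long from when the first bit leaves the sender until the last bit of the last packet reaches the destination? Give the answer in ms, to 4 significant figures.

Per-hop transmission t_tx = L/R = 12480/8900000000 = 0.00140225 ms.
Per-hop propagation t_prop = 2400000/200000000 = 12 ms.
Pipeline fill: first packet needs 3·t_tx to clear all hops; remaining 82 packets each add one t_tx.
Total = (3+83-1)·t_tx + 3·t_prop = 85·0.00140225 + 3·12 = 36.12 ms.

36.12 ms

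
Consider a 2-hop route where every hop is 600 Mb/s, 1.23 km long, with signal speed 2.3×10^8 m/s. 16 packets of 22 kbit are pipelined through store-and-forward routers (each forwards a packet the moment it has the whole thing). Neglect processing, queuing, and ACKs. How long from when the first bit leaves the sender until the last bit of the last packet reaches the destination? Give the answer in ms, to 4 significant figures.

Per-hop transmission t_tx = L/R = 22000/600000000 = 0.0366667 ms.
Per-hop propagation t_prop = 1230/2.3e+08 = 0.00534783 ms.
Pipeline fill: first packet needs 2·t_tx to clear all hops; remaining 15 packets each add one t_tx.
Total = (2+16-1)·t_tx + 2·t_prop = 17·0.0366667 + 2·0.00534783 = 0.6340 ms.

0.6340 ms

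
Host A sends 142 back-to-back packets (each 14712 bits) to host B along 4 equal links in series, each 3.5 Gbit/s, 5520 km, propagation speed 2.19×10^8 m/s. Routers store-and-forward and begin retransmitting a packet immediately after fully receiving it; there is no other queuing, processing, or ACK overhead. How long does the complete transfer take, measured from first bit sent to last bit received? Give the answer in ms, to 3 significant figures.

Per-hop transmission t_tx = L/R = 14712/3500000000 = 0.00420343 ms.
Per-hop propagation t_prop = 5520000/219000000 = 25.2055 ms.
Pipeline fill: first packet needs 4·t_tx to clear all hops; remaining 141 packets each add one t_tx.
Total = (4+142-1)·t_tx + 4·t_prop = 145·0.00420343 + 4·25.2055 = 101 ms.

101 ms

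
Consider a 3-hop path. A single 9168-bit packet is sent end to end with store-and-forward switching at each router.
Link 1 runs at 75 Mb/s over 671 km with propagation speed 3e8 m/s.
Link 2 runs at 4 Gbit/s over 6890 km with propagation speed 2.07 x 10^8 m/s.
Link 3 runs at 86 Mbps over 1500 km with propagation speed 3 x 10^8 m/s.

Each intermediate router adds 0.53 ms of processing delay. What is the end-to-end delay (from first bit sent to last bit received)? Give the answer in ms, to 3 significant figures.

41.8 ms

Transmission delays (L/R per hop): 0.12224, 0.002292, 0.106605 ms; sum = 0.231137 ms.
Propagation delays (d/s per hop): 2.23667, 33.285, 5 ms; sum = 40.5217 ms.
Processing at 2 router(s): 2 × 0.53 ms = 1.06 ms.
End-to-end = 41.8 ms.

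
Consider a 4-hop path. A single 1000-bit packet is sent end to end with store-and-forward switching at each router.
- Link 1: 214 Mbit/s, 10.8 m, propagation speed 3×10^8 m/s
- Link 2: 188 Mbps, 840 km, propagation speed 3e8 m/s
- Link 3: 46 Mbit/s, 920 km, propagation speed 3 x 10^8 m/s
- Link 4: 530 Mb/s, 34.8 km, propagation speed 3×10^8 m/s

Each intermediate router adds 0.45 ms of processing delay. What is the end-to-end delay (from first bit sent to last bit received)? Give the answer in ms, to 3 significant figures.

7.37 ms

Transmission delays (L/R per hop): 0.0046729, 0.00531915, 0.0217391, 0.00188679 ms; sum = 0.033618 ms.
Propagation delays (d/s per hop): 3.6e-05, 2.8, 3.06667, 0.116 ms; sum = 5.9827 ms.
Processing at 3 router(s): 3 × 0.45 ms = 1.35 ms.
End-to-end = 7.37 ms.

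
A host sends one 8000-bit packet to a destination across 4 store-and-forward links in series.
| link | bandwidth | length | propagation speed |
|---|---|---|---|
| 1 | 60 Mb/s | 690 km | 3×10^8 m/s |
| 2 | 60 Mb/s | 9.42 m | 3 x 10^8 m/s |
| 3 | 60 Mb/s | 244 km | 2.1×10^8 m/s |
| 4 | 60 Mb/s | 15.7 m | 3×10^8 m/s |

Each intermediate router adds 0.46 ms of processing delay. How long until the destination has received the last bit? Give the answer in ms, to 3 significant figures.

5.38 ms

Transmission delay per hop = L/R = 8000/60000000 = 0.133333 ms; 4 hops → 0.533333 ms.
Propagation delays (d/s per hop): 2.3, 3.14e-05, 1.1619, 5.23333e-05 ms; sum = 3.46199 ms.
Processing at 3 router(s): 3 × 0.46 ms = 1.38 ms.
End-to-end = 5.38 ms.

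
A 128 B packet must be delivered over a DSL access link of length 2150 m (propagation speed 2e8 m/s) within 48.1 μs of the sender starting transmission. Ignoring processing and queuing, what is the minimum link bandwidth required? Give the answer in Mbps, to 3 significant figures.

L = 1024 bits.
Propagation delay = 2150 / 200000000 = 10.75 μs.
Transmission budget = 48.1 − 10.75 = 37.35 μs.
R ≥ L / t_tx = 1024 bits / 3.735e-05 s = 27.4 Mbps.

27.4 Mbps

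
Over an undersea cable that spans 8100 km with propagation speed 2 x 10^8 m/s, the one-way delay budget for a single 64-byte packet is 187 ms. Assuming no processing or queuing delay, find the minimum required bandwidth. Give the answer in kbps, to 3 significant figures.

3.49 kbps

L = 512 bits.
Propagation delay = 8100000 / 200000000 = 40.5 ms.
Transmission budget = 187 − 40.5 = 146.5 ms.
R ≥ L / t_tx = 512 bits / 0.1465 s = 3.49 kbps.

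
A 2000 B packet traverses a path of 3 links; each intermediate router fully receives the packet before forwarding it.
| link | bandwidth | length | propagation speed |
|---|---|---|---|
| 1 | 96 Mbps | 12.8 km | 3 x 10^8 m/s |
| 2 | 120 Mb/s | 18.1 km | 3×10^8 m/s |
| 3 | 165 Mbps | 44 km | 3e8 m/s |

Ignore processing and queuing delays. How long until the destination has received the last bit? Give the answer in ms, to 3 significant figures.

0.647 ms

L = 2000 × 8 = 16000 bits.
Transmission delays (L/R per hop): 0.166667, 0.133333, 0.0969697 ms; sum = 0.39697 ms.
Propagation delays (d/s per hop): 0.0426667, 0.0603333, 0.146667 ms; sum = 0.249667 ms.
End-to-end = 0.647 ms.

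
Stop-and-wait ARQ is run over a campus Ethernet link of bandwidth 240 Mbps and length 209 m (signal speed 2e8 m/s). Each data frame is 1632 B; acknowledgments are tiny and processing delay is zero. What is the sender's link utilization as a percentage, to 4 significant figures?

96.30 %

t_tx = L/R = 13056/240000000 = 5.44e-05 s.
t_prop = 209/200000000 = 1.045e-06 s; RTT = 2.09e-06 s.
Cycle = t_tx + RTT = 5.649e-05 s.
Utilization = t_tx / cycle = 5.44e-05/5.649e-05 = 96.30 %.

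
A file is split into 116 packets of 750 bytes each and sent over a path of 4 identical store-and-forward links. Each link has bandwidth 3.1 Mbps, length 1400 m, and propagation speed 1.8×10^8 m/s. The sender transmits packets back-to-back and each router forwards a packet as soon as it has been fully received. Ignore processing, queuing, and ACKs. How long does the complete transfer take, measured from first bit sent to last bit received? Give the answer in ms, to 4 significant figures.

230.4 ms

Per-hop transmission t_tx = L/R = 6000/3100000 = 1.93548 ms.
Per-hop propagation t_prop = 1400/180000000 = 0.00777778 ms.
Pipeline fill: first packet needs 4·t_tx to clear all hops; remaining 115 packets each add one t_tx.
Total = (4+116-1)·t_tx + 4·t_prop = 119·1.93548 + 4·0.00777778 = 230.4 ms.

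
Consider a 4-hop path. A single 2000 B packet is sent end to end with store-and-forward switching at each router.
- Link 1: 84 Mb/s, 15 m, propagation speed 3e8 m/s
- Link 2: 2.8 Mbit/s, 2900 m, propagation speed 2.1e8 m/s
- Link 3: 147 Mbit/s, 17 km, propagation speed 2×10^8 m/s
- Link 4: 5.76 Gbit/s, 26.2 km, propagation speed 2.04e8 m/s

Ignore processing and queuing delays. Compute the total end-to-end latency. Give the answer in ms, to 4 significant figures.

6.244 ms

L = 2000 × 8 = 16000 bits.
Transmission delays (L/R per hop): 0.190476, 5.71429, 0.108844, 0.00277778 ms; sum = 6.01638 ms.
Propagation delays (d/s per hop): 5e-05, 0.0138095, 0.085, 0.128431 ms; sum = 0.227291 ms.
End-to-end = 6.244 ms.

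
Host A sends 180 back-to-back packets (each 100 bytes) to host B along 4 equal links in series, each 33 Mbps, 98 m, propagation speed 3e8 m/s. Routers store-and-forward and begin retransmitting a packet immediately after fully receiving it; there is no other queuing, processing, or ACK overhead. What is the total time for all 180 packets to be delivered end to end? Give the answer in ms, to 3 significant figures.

4.44 ms

Per-hop transmission t_tx = L/R = 800/33000000 = 0.0242424 ms.
Per-hop propagation t_prop = 98/300000000 = 0.000326667 ms.
Pipeline fill: first packet needs 4·t_tx to clear all hops; remaining 179 packets each add one t_tx.
Total = (4+180-1)·t_tx + 4·t_prop = 183·0.0242424 + 4·0.000326667 = 4.44 ms.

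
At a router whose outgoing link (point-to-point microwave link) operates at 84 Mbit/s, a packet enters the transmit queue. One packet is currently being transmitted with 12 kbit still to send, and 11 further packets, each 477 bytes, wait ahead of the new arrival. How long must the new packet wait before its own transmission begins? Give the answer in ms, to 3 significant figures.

Each queued packet: L/R = 3816/84000000 = 0.0454286 ms.
11 queued → 0.499714 ms.
Plus remaining 12000 bits of current packet: 0.142857 ms.
Queuing delay = 0.643 ms.

0.643 ms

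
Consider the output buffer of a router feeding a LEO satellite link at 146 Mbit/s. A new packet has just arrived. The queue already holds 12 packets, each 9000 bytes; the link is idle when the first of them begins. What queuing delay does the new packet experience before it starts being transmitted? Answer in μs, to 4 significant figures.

Each queued packet: L/R = 72000/146000000 = 493.151 μs.
12 queued → 5917.81 μs.
Queuing delay = 5918 μs.

5918 μs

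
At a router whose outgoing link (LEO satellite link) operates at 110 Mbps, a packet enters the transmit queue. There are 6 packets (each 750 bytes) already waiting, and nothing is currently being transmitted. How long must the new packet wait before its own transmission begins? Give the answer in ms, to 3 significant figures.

0.327 ms

Each queued packet: L/R = 6000/110000000 = 0.0545455 ms.
6 queued → 0.327273 ms.
Queuing delay = 0.327 ms.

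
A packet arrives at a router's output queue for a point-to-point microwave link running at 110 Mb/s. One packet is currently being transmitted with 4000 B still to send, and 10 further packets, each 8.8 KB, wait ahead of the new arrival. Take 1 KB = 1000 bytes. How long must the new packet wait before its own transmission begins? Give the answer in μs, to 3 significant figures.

Each queued packet: L/R = 70400/110000000 = 640 μs.
10 queued → 6400 μs.
Plus remaining 32000 bits of current packet: 290.909 μs.
Queuing delay = 6690 μs.

6690 μs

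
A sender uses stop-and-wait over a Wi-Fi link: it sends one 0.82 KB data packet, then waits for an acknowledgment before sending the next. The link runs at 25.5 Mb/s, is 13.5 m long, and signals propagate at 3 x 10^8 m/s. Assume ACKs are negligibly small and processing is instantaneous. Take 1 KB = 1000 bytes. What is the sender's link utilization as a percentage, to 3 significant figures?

100 %

t_tx = L/R = 6560/25500000 = 0.000257255 s.
t_prop = 13.5/300000000 = 4.5e-08 s; RTT = 9e-08 s.
Cycle = t_tx + RTT = 0.000257345 s.
Utilization = t_tx / cycle = 0.000257255/0.000257345 = 100 %.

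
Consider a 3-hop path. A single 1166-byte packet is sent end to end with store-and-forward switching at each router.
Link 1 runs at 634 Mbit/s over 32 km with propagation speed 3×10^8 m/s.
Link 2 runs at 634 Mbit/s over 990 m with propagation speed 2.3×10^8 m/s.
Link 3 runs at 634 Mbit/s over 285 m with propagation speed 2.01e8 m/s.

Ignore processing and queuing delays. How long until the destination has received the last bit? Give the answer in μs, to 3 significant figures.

157 μs

L = 1166 × 8 = 9328 bits.
Transmission delay per hop = L/R = 9328/634000000 = 14.7129 μs; 3 hops → 44.1388 μs.
Propagation delays (d/s per hop): 106.667, 4.30435, 1.41791 μs; sum = 112.389 μs.
End-to-end = 157 μs.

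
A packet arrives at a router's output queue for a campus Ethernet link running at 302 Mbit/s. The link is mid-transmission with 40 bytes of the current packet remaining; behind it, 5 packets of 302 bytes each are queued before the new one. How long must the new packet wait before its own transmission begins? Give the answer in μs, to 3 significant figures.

41.1 μs

Each queued packet: L/R = 2416/302000000 = 8 μs.
5 queued → 40 μs.
Plus remaining 320 bits of current packet: 1.0596 μs.
Queuing delay = 41.1 μs.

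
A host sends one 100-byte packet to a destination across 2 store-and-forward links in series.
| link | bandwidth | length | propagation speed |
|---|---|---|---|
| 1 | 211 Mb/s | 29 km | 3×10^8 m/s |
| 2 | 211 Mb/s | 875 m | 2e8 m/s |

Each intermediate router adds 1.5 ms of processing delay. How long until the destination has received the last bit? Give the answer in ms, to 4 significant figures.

L = 100 × 8 = 800 bits.
Transmission delay per hop = L/R = 800/211000000 = 0.00379147 ms; 2 hops → 0.00758294 ms.
Propagation delays (d/s per hop): 0.0966667, 0.004375 ms; sum = 0.101042 ms.
Processing at 1 router(s): 1 × 1.5 ms = 1.5 ms.
End-to-end = 1.609 ms.

1.609 ms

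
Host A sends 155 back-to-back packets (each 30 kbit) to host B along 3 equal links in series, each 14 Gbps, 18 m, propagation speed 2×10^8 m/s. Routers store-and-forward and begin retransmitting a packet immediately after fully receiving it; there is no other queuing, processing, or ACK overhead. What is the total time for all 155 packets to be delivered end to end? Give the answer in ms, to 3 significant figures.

0.337 ms

Per-hop transmission t_tx = L/R = 30000/14000000000 = 0.00214286 ms.
Per-hop propagation t_prop = 18/200000000 = 9e-05 ms.
Pipeline fill: first packet needs 3·t_tx to clear all hops; remaining 154 packets each add one t_tx.
Total = (3+155-1)·t_tx + 3·t_prop = 157·0.00214286 + 3·9e-05 = 0.337 ms.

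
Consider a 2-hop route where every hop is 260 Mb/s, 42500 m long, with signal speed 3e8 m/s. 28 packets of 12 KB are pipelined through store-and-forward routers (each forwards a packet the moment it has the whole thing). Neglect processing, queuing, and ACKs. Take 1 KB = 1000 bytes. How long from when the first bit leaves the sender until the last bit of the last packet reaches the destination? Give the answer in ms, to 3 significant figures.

Per-hop transmission t_tx = L/R = 96000/260000000 = 0.369231 ms.
Per-hop propagation t_prop = 42500/300000000 = 0.141667 ms.
Pipeline fill: first packet needs 2·t_tx to clear all hops; remaining 27 packets each add one t_tx.
Total = (2+28-1)·t_tx + 2·t_prop = 29·0.369231 + 2·0.141667 = 11.0 ms.

11.0 ms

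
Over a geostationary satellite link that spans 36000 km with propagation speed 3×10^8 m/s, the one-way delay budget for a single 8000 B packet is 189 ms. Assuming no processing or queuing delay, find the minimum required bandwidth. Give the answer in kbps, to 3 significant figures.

L = 64000 bits.
Propagation delay = 36000000 / 300000000 = 120 ms.
Transmission budget = 189 − 120 = 69 ms.
R ≥ L / t_tx = 64000 bits / 0.069 s = 928 kbps.

928 kbps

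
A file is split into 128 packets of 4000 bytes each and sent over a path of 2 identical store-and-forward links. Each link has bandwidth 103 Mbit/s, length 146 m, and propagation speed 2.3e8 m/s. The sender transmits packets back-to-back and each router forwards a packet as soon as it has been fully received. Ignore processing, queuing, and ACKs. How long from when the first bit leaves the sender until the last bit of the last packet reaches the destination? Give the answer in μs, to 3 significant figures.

40100 μs

Per-hop transmission t_tx = L/R = 32000/103000000 = 310.68 μs.
Per-hop propagation t_prop = 146/2.3e+08 = 0.634783 μs.
Pipeline fill: first packet needs 2·t_tx to clear all hops; remaining 127 packets each add one t_tx.
Total = (2+128-1)·t_tx + 2·t_prop = 129·310.68 + 2·0.634783 = 40100 μs.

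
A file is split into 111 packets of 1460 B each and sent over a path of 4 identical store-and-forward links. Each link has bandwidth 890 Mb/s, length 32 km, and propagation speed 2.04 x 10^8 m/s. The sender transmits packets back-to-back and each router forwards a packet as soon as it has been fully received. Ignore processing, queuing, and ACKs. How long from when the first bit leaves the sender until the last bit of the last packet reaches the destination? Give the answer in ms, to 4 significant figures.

Per-hop transmission t_tx = L/R = 11680/890000000 = 0.0131236 ms.
Per-hop propagation t_prop = 32000/204000000 = 0.156863 ms.
Pipeline fill: first packet needs 4·t_tx to clear all hops; remaining 110 packets each add one t_tx.
Total = (4+111-1)·t_tx + 4·t_prop = 114·0.0131236 + 4·0.156863 = 2.124 ms.

2.124 ms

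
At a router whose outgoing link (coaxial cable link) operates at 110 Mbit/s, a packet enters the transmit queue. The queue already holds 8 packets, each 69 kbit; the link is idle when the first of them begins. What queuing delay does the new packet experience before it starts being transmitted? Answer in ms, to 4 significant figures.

5.018 ms

Each queued packet: L/R = 69000/110000000 = 0.627273 ms.
8 queued → 5.01818 ms.
Queuing delay = 5.018 ms.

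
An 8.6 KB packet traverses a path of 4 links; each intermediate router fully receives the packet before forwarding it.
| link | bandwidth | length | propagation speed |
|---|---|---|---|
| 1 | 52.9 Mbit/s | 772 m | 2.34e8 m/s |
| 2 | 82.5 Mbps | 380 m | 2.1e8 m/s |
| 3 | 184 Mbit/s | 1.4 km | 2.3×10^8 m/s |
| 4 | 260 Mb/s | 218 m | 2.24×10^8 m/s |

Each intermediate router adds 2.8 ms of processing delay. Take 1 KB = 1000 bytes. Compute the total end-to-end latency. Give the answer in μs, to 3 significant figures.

11200 μs

L = 68800 bits.
Transmission delays (L/R per hop): 1300.57, 833.939, 373.913, 264.615 μs; sum = 2773.03 μs.
Propagation delays (d/s per hop): 3.29915, 1.80952, 6.08696, 0.973214 μs; sum = 12.1688 μs.
Processing at 3 router(s): 3 × 2.8 ms = 8400 μs.
End-to-end = 11200 μs.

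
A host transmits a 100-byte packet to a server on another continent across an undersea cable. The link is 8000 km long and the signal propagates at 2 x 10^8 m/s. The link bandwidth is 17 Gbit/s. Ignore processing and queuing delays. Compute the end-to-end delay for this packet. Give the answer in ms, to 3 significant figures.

L = 100 × 8 = 800 bits.
Transmission delay = L/R = 800 / 17000000000 = 4.70588e-05 ms.
Propagation delay = d/s = 8000000 m / 200000000 m/s = 40 ms.
Total = 40.0 ms.

40.0 ms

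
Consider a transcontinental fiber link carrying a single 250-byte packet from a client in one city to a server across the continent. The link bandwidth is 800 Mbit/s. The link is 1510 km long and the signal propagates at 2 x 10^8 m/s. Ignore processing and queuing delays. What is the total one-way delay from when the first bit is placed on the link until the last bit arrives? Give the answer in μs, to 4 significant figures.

L = 250 × 8 = 2000 bits.
Transmission delay = L/R = 2000 / 800000000 = 2.5 μs.
Propagation delay = d/s = 1510000 m / 200000000 m/s = 7550 μs.
Total = 7553 μs.

7553 μs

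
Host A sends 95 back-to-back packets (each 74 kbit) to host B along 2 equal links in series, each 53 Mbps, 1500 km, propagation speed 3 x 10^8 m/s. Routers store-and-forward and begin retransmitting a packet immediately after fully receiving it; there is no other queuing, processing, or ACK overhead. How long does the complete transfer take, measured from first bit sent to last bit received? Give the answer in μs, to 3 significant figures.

144000 μs

Per-hop transmission t_tx = L/R = 74000/53000000 = 1396.23 μs.
Per-hop propagation t_prop = 1500000/300000000 = 5000 μs.
Pipeline fill: first packet needs 2·t_tx to clear all hops; remaining 94 packets each add one t_tx.
Total = (2+95-1)·t_tx + 2·t_prop = 96·1396.23 + 2·5000 = 144000 μs.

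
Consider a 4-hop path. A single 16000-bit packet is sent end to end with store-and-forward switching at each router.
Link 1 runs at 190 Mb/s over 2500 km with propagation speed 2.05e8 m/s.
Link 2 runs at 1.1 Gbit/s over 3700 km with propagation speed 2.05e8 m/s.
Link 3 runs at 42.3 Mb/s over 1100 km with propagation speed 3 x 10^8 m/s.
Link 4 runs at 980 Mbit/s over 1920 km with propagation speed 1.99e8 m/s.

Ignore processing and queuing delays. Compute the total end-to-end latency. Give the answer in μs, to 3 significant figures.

44100 μs

Transmission delays (L/R per hop): 84.2105, 14.5455, 378.251, 16.3265 μs; sum = 493.333 μs.
Propagation delays (d/s per hop): 12195.1, 18048.8, 3666.67, 9648.24 μs; sum = 43558.8 μs.
End-to-end = 44100 μs.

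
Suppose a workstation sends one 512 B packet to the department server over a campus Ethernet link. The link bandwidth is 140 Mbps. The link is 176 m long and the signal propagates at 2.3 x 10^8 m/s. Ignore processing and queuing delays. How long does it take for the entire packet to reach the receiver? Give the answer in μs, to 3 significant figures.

30.0 μs

L = 512 × 8 = 4096 bits.
Transmission delay = L/R = 4096 / 140000000 = 29.2571 μs.
Propagation delay = d/s = 176 m / 2.3e+08 m/s = 0.765217 μs.
Total = 30.0 μs.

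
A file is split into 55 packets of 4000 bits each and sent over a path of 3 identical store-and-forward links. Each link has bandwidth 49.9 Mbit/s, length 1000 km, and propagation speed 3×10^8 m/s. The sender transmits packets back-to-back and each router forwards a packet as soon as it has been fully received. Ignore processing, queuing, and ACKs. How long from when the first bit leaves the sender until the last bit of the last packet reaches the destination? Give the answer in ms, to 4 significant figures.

Per-hop transmission t_tx = L/R = 4000/49900000 = 0.0801603 ms.
Per-hop propagation t_prop = 1000000/300000000 = 3.33333 ms.
Pipeline fill: first packet needs 3·t_tx to clear all hops; remaining 54 packets each add one t_tx.
Total = (3+55-1)·t_tx + 3·t_prop = 57·0.0801603 + 3·3.33333 = 14.57 ms.

14.57 ms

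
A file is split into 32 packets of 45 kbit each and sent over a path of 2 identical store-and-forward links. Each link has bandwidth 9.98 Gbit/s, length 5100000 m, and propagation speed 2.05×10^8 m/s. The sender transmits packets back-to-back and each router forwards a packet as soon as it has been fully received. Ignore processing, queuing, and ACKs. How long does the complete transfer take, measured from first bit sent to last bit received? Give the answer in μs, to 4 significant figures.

Per-hop transmission t_tx = L/R = 45000/9980000000 = 4.50902 μs.
Per-hop propagation t_prop = 5100000/2.05e+08 = 24878 μs.
Pipeline fill: first packet needs 2·t_tx to clear all hops; remaining 31 packets each add one t_tx.
Total = (2+32-1)·t_tx + 2·t_prop = 33·4.50902 + 2·24878 = 49900 μs.

49900 μs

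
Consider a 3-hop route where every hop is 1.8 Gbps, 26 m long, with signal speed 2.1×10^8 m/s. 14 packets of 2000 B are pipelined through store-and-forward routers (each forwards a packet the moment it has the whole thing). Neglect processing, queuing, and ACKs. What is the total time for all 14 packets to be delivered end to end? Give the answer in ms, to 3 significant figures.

0.143 ms

Per-hop transmission t_tx = L/R = 16000/1800000000 = 0.00888889 ms.
Per-hop propagation t_prop = 26/210000000 = 0.00012381 ms.
Pipeline fill: first packet needs 3·t_tx to clear all hops; remaining 13 packets each add one t_tx.
Total = (3+14-1)·t_tx + 3·t_prop = 16·0.00888889 + 3·0.00012381 = 0.143 ms.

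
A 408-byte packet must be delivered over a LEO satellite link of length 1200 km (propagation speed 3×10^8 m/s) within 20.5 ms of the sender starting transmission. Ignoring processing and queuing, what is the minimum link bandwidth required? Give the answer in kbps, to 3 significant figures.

L = 3264 bits.
Propagation delay = 1200000 / 300000000 = 4 ms.
Transmission budget = 20.5 − 4 = 16.5 ms.
R ≥ L / t_tx = 3264 bits / 0.0165 s = 198 kbps.

198 kbps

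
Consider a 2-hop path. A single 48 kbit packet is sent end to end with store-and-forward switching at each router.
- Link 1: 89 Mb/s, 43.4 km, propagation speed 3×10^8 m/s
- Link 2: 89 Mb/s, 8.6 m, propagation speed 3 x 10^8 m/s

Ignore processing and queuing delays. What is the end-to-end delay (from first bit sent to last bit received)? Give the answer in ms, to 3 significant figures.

L = 48000 bits.
Transmission delay per hop = L/R = 48000/89000000 = 0.539326 ms; 2 hops → 1.07865 ms.
Propagation delays (d/s per hop): 0.144667, 2.86667e-05 ms; sum = 0.144695 ms.
End-to-end = 1.22 ms.

1.22 ms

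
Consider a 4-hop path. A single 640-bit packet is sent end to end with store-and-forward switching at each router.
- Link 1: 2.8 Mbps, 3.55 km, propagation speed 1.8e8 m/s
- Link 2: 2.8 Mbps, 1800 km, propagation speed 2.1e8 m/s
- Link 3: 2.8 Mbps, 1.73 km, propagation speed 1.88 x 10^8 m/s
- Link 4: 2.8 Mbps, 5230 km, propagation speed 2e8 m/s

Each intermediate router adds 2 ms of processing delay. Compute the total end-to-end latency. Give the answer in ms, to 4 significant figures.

41.66 ms

Transmission delay per hop = L/R = 640/2800000 = 0.228571 ms; 4 hops → 0.914286 ms.
Propagation delays (d/s per hop): 0.0197222, 8.57143, 0.00920213, 26.15 ms; sum = 34.7504 ms.
Processing at 3 router(s): 3 × 2 ms = 6 ms.
End-to-end = 41.66 ms.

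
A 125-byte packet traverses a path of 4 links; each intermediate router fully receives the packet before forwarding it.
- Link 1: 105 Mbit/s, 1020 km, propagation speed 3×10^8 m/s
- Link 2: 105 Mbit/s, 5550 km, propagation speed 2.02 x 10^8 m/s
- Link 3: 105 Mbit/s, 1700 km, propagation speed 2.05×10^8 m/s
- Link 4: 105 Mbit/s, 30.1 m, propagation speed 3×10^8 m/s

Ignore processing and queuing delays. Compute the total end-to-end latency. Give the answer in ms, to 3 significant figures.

39.2 ms

L = 125 × 8 = 1000 bits.
Transmission delay per hop = L/R = 1000/105000000 = 0.00952381 ms; 4 hops → 0.0380952 ms.
Propagation delays (d/s per hop): 3.4, 27.4752, 8.29268, 0.000100333 ms; sum = 39.168 ms.
End-to-end = 39.2 ms.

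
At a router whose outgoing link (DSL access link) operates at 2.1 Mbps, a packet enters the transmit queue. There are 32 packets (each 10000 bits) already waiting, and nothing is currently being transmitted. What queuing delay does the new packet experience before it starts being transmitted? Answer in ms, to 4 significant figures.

152.4 ms

Each queued packet: L/R = 10000/2100000 = 4.7619 ms.
32 queued → 152.381 ms.
Queuing delay = 152.4 ms.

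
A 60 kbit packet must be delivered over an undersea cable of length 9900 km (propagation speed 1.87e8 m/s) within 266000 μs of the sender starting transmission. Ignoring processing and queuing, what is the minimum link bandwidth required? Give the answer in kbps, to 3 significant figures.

282 kbps

Propagation delay = 9900000 / 187000000 = 52941.2 μs.
Transmission budget = 266000 − 52941.2 = 213059 μs.
R ≥ L / t_tx = 60000 bits / 0.213059 s = 282 kbps.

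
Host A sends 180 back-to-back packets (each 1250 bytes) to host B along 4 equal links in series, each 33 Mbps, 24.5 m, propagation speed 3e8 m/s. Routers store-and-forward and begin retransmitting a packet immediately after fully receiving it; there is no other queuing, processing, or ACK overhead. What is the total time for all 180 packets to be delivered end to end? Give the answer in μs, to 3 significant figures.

Per-hop transmission t_tx = L/R = 10000/33000000 = 303.03 μs.
Per-hop propagation t_prop = 24.5/300000000 = 0.0816667 μs.
Pipeline fill: first packet needs 4·t_tx to clear all hops; remaining 179 packets each add one t_tx.
Total = (4+180-1)·t_tx + 4·t_prop = 183·303.03 + 4·0.0816667 = 55500 μs.

55500 μs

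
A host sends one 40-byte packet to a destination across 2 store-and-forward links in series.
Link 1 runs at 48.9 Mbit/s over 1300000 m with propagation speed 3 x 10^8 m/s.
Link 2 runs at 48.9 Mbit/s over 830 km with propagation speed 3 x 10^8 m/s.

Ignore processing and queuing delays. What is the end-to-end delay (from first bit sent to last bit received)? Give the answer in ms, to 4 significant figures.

7.113 ms

L = 40 × 8 = 320 bits.
Transmission delay per hop = L/R = 320/48900000 = 0.00654397 ms; 2 hops → 0.0130879 ms.
Propagation delays (d/s per hop): 4.33333, 2.76667 ms; sum = 7.1 ms.
End-to-end = 7.113 ms.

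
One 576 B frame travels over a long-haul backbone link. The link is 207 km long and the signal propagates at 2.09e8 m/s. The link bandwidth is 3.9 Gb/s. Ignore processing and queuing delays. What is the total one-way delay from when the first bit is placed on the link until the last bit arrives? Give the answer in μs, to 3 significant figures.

992 μs

L = 576 × 8 = 4608 bits.
Transmission delay = L/R = 4608 / 3900000000 = 1.18154 μs.
Propagation delay = d/s = 207000 m / 209000000 m/s = 990.431 μs.
Total = 992 μs.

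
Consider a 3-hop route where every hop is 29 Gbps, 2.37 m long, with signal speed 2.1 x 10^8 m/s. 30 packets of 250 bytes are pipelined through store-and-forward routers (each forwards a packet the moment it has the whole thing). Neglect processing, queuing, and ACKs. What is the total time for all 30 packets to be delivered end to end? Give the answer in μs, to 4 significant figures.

2.241 μs

Per-hop transmission t_tx = L/R = 2000/29000000000 = 0.0689655 μs.
Per-hop propagation t_prop = 2.37/210000000 = 0.0112857 μs.
Pipeline fill: first packet needs 3·t_tx to clear all hops; remaining 29 packets each add one t_tx.
Total = (3+30-1)·t_tx + 3·t_prop = 32·0.0689655 + 3·0.0112857 = 2.241 μs.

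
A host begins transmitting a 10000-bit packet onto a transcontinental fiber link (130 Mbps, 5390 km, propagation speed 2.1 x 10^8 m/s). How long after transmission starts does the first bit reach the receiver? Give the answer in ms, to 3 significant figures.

First bit experiences only propagation delay: d/s = 5390000/210000000 = 25.7 ms.

25.7 ms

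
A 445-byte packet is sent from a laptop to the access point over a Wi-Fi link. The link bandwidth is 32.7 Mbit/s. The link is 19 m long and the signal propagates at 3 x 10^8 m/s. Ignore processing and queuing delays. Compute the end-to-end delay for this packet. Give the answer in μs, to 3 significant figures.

L = 445 × 8 = 3560 bits.
Transmission delay = L/R = 3560 / 3.27e+07 = 108.869 μs.
Propagation delay = d/s = 19 m / 300000000 m/s = 0.0633333 μs.
Total = 109 μs.

109 μs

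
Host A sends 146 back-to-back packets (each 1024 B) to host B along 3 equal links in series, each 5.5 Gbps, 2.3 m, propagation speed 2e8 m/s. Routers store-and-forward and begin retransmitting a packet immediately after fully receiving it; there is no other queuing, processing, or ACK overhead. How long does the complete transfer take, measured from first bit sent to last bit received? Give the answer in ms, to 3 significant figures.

Per-hop transmission t_tx = L/R = 8192/5500000000 = 0.00148945 ms.
Per-hop propagation t_prop = 2.3/200000000 = 1.15e-05 ms.
Pipeline fill: first packet needs 3·t_tx to clear all hops; remaining 145 packets each add one t_tx.
Total = (3+146-1)·t_tx + 3·t_prop = 148·0.00148945 + 3·1.15e-05 = 0.220 ms.

0.220 ms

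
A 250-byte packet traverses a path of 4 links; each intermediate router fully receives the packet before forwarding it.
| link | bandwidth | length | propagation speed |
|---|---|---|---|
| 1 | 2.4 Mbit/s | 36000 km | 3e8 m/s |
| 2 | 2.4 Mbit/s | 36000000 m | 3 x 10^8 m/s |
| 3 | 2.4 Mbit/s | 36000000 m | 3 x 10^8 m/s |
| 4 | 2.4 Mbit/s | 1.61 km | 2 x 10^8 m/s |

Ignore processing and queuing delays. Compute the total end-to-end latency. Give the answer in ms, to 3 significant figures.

363 ms

L = 250 × 8 = 2000 bits.
Transmission delay per hop = L/R = 2000/2400000 = 0.833333 ms; 4 hops → 3.33333 ms.
Propagation delays (d/s per hop): 120, 120, 120, 0.00805 ms; sum = 360.008 ms.
End-to-end = 363 ms.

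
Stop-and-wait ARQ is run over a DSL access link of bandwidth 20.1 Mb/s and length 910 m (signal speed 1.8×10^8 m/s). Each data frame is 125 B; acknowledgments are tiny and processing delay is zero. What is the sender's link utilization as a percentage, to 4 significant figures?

t_tx = L/R = 1000/20100000 = 4.97512e-05 s.
t_prop = 910/180000000 = 5.05556e-06 s; RTT = 1.01111e-05 s.
Cycle = t_tx + RTT = 5.98624e-05 s.
Utilization = t_tx / cycle = 4.97512e-05/5.98624e-05 = 83.11 %.

83.11 %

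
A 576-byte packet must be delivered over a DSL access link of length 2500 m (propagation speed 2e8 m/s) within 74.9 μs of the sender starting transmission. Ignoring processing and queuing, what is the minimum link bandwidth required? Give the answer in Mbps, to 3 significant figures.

L = 4608 bits.
Propagation delay = 2500 / 200000000 = 12.5 μs.
Transmission budget = 74.9 − 12.5 = 62.4 μs.
R ≥ L / t_tx = 4608 bits / 6.24e-05 s = 73.8 Mbps.

73.8 Mbps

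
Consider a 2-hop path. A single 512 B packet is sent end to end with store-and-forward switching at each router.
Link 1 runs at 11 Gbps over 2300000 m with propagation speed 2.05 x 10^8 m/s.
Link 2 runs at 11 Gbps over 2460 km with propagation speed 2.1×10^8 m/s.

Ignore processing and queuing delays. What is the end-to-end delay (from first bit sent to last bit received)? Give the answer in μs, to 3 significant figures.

22900 μs

L = 512 × 8 = 4096 bits.
Transmission delay per hop = L/R = 4096/11000000000 = 0.372364 μs; 2 hops → 0.744727 μs.
Propagation delays (d/s per hop): 11219.5, 11714.3 μs; sum = 22933.8 μs.
End-to-end = 22900 μs.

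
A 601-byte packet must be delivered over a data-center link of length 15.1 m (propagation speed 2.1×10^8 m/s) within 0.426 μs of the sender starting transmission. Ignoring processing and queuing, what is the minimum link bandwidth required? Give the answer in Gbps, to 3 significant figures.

L = 4808 bits.
Propagation delay = 15.1 / 210000000 = 0.0719048 μs.
Transmission budget = 0.426 − 0.0719048 = 0.354095 μs.
R ≥ L / t_tx = 4808 bits / 3.54095e-07 s = 13.6 Gbps.

13.6 Gbps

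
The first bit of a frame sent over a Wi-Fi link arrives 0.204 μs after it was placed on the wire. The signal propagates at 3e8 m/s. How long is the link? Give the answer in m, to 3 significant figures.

61.2 m

d = s × t_prop = 300000000 × 2.04e-07 = 61.2 m.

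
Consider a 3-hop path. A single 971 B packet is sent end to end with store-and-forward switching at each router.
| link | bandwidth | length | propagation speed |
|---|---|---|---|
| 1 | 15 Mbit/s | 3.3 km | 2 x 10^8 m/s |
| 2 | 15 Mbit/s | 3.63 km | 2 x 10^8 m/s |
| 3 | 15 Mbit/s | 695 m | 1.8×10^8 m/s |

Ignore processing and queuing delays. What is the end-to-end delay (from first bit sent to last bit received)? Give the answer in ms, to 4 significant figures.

L = 971 × 8 = 7768 bits.
Transmission delay per hop = L/R = 7768/15000000 = 0.517867 ms; 3 hops → 1.5536 ms.
Propagation delays (d/s per hop): 0.0165, 0.01815, 0.00386111 ms; sum = 0.0385111 ms.
End-to-end = 1.592 ms.

1.592 ms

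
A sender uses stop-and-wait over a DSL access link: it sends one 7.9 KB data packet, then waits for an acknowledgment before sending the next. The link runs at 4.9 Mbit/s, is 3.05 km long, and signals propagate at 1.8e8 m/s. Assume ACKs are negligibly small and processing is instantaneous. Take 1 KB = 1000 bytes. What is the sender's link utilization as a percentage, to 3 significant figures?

99.7 %

t_tx = L/R = 63200/4900000 = 0.012898 s.
t_prop = 3050/180000000 = 1.69444e-05 s; RTT = 3.38889e-05 s.
Cycle = t_tx + RTT = 0.0129318 s.
Utilization = t_tx / cycle = 0.012898/0.0129318 = 99.7 %.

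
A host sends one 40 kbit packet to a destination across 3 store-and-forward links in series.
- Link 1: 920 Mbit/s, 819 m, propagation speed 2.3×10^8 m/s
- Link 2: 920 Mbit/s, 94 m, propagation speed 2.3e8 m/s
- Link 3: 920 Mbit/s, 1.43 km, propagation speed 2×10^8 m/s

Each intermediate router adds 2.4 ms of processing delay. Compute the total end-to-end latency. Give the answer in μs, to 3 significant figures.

L = 40000 bits.
Transmission delay per hop = L/R = 40000/920000000 = 43.4783 μs; 3 hops → 130.435 μs.
Propagation delays (d/s per hop): 3.56087, 0.408696, 7.15 μs; sum = 11.1196 μs.
Processing at 2 router(s): 2 × 2.4 ms = 4800 μs.
End-to-end = 4940 μs.

4940 μs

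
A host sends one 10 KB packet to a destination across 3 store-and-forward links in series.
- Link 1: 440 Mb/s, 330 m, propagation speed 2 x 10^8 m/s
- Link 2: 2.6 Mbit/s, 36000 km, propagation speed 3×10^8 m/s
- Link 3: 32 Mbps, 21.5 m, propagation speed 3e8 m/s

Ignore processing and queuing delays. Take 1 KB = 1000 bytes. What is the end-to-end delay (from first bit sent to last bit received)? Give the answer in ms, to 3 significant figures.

153 ms

L = 80000 bits.
Transmission delays (L/R per hop): 0.181818, 30.7692, 2.5 ms; sum = 33.451 ms.
Propagation delays (d/s per hop): 0.00165, 120, 7.16667e-05 ms; sum = 120.002 ms.
End-to-end = 153 ms.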